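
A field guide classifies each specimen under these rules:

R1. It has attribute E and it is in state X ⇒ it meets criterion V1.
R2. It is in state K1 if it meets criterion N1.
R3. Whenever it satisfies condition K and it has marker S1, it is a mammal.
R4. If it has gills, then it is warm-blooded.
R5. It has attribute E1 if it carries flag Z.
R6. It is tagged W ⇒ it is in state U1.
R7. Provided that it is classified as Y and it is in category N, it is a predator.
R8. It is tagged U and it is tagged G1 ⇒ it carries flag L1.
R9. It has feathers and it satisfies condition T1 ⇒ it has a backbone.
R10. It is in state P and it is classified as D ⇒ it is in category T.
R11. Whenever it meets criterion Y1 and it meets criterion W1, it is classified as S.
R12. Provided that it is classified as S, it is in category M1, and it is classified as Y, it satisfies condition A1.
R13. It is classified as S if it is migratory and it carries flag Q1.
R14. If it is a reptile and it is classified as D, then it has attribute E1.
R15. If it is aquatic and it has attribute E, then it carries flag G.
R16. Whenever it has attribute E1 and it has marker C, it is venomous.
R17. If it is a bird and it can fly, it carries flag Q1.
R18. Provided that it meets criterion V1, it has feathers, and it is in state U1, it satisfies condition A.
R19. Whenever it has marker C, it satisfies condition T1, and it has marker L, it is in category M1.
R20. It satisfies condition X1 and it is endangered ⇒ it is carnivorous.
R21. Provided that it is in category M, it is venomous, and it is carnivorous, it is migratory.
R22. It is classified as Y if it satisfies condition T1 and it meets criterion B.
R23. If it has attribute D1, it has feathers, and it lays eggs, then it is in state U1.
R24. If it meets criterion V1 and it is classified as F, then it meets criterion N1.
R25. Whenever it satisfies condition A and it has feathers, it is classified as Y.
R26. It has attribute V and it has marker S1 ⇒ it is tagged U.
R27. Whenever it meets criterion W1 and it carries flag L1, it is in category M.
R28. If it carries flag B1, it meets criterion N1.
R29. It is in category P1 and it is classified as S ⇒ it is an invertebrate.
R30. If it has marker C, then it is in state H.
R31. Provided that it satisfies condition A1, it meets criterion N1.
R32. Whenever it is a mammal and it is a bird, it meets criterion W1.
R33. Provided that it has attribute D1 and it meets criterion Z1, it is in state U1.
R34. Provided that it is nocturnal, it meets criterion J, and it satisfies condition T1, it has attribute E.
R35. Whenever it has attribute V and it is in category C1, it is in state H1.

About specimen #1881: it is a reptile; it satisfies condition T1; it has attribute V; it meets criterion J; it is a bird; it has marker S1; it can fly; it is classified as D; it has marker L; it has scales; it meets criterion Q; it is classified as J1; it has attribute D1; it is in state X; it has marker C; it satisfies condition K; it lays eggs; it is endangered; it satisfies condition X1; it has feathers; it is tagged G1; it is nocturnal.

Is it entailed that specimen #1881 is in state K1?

Yes

By R3 (it satisfies condition K, it has marker S1): it is a mammal.
By R14 (it is a reptile, it is classified as D): it has attribute E1.
By R16 (it has attribute E1, it has marker C): it is venomous.
By R17 (it is a bird, it can fly): it carries flag Q1.
By R19 (it has marker C, it satisfies condition T1, it has marker L): it is in category M1.
By R20 (it satisfies condition X1, it is endangered): it is carnivorous.
By R23 (it has attribute D1, it has feathers, it lays eggs): it is in state U1.
By R26 (it has attribute V, it has marker S1): it is tagged U.
By R32 (it is a mammal, it is a bird): it meets criterion W1.
By R34 (it is nocturnal, it meets criterion J, it satisfies condition T1): it has attribute E.
By R1 (it has attribute E, it is in state X): it meets criterion V1.
By R8 (it is tagged U, it is tagged G1): it carries flag L1.
By R18 (it meets criterion V1, it has feathers, it is in state U1): it satisfies condition A.
By R25 (it satisfies condition A, it has feathers): it is classified as Y.
By R27 (it meets criterion W1, it carries flag L1): it is in category M.
By R21 (it is in category M, it is venomous, it is carnivorous): it is migratory.
By R13 (it is migratory, it carries flag Q1): it is classified as S.
By R12 (it is classified as S, it is in category M1, it is classified as Y): it satisfies condition A1.
By R31 (it satisfies condition A1): it meets criterion N1.
By R2 (it meets criterion N1): it is in state K1.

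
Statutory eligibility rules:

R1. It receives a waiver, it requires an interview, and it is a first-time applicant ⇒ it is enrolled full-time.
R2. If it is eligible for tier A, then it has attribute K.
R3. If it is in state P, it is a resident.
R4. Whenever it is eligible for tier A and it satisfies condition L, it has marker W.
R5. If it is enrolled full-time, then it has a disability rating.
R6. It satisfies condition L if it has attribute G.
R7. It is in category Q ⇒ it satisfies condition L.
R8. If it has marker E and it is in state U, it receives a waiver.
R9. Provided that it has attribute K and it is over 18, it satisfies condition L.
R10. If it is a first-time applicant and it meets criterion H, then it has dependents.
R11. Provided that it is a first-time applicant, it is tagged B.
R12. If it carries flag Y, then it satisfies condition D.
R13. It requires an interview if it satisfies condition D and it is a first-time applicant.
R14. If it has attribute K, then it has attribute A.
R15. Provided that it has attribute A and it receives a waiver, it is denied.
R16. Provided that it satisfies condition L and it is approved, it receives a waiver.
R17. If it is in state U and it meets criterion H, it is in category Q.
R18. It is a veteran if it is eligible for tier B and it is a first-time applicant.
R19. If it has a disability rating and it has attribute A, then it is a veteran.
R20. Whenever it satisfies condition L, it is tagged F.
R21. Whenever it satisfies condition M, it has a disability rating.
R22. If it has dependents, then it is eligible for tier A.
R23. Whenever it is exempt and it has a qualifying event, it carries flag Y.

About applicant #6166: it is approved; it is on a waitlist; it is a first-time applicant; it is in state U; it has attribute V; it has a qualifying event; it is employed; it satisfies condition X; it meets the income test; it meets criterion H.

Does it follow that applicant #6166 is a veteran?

Forward chaining from the given facts derives: has dependents, is tagged B, is in category Q, is eligible for tier A, has attribute K, satisfies condition L, has attribute A, receives a waiver, is tagged F, has marker W, is denied.
Rules concluding "it is a veteran": R18 needs "it is eligible for tier B"; R19 needs "it has a disability rating" — none of these are established.

No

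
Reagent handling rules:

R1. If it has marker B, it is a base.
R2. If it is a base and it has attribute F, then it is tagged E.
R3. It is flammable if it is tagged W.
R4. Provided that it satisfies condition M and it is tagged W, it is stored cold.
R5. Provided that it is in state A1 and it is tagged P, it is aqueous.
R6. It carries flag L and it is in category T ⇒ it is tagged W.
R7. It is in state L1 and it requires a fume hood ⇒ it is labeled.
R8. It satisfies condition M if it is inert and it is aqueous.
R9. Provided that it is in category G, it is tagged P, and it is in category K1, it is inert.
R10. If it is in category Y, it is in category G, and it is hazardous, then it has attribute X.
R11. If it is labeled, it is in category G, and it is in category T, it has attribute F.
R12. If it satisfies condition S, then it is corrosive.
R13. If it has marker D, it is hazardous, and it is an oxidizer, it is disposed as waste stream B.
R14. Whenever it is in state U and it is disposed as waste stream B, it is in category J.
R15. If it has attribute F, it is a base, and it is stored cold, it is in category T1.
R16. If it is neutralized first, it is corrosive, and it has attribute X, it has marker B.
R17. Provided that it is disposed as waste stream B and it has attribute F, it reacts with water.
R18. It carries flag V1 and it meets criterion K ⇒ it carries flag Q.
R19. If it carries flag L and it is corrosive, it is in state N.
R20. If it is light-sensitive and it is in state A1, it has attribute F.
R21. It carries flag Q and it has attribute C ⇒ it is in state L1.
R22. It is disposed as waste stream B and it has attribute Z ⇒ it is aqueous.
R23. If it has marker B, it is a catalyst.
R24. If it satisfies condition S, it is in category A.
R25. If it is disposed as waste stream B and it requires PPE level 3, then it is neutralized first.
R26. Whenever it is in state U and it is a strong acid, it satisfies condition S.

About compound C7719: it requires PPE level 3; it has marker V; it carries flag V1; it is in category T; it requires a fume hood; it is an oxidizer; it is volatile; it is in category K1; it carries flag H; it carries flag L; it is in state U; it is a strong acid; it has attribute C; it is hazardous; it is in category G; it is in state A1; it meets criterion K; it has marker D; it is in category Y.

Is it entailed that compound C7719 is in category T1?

Forward chaining from the given facts derives: is tagged W, has attribute X, is disposed as waste stream B, is in category J, carries flag Q, is in state L1, is neutralized first, satisfies condition S, is flammable, is labeled, has attribute F, is corrosive, has marker B, reacts with water, is in state N, is a catalyst, is in category A, is a base, is tagged E.
The only rule concluding "it is in category T1" is R15, which needs "it is stored cold"; that is never established.

No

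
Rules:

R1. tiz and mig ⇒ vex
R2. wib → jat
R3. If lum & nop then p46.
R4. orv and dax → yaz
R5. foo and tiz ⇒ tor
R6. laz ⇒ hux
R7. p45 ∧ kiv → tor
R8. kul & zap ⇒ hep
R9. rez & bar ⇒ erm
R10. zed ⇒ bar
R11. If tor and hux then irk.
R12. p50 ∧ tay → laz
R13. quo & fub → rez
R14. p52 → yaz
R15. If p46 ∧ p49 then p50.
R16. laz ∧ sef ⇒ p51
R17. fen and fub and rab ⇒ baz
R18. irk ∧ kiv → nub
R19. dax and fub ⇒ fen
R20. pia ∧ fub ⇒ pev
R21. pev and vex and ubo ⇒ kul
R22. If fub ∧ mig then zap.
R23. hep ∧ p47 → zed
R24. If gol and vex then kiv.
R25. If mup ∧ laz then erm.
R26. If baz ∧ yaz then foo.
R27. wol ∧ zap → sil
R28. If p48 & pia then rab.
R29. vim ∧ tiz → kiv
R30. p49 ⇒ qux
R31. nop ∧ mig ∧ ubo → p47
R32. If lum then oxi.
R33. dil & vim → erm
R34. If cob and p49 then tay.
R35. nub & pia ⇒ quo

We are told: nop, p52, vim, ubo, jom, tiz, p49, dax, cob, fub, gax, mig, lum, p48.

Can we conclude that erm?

No

Forward chaining from the given facts derives: vex, p46, yaz, p50, fen, zap, kiv, qux, p47, oxi, tay, laz, hux.
Rules concluding erm: R9 needs rez; R25 needs mup; R33 needs dil — none of these are established.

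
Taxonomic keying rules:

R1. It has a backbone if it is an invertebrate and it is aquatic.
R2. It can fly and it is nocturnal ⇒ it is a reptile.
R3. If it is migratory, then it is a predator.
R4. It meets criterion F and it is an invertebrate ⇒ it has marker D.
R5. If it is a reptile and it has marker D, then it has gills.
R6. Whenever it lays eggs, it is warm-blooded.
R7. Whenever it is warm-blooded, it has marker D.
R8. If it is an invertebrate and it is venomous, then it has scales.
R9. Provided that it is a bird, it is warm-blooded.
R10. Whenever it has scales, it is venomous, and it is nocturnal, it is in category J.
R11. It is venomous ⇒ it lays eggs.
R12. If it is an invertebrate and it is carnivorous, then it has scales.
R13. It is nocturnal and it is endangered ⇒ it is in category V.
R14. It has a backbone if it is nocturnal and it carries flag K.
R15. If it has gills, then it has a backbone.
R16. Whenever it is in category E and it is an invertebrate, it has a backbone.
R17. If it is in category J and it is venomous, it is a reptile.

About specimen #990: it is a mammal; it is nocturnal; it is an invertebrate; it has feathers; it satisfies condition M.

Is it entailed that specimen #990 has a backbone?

No

Forward chaining from the given facts derives: nothing new.
Rules concluding "it has a backbone": R1 needs "it is aquatic"; R14 needs "it carries flag K"; R15 needs "it has gills"; R16 needs "it is in category E" — none of these are established.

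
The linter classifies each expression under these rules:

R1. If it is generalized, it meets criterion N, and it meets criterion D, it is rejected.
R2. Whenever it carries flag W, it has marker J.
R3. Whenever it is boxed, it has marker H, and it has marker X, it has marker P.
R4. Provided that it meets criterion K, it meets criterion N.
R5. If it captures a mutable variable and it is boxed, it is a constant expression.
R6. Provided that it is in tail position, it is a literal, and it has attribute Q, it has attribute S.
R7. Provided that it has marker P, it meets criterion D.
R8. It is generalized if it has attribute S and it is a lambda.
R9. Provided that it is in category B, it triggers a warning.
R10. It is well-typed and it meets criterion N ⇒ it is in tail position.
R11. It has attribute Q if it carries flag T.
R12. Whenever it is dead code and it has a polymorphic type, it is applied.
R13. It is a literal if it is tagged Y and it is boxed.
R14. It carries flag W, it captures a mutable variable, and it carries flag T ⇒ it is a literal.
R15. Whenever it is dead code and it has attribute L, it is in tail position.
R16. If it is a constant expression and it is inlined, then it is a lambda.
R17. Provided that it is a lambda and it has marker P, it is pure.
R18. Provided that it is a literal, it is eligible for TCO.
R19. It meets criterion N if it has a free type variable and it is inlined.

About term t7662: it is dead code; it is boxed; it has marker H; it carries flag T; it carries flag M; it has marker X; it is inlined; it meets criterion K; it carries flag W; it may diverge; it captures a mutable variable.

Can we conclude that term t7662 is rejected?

Forward chaining from the given facts derives: has marker J, has marker P, meets criterion N, is a constant expression, meets criterion D, has attribute Q, is a literal, is a lambda, is pure, is eligible for TCO.
The only rule concluding "it is rejected" is R1, which needs "it is generalized"; that is never established.

No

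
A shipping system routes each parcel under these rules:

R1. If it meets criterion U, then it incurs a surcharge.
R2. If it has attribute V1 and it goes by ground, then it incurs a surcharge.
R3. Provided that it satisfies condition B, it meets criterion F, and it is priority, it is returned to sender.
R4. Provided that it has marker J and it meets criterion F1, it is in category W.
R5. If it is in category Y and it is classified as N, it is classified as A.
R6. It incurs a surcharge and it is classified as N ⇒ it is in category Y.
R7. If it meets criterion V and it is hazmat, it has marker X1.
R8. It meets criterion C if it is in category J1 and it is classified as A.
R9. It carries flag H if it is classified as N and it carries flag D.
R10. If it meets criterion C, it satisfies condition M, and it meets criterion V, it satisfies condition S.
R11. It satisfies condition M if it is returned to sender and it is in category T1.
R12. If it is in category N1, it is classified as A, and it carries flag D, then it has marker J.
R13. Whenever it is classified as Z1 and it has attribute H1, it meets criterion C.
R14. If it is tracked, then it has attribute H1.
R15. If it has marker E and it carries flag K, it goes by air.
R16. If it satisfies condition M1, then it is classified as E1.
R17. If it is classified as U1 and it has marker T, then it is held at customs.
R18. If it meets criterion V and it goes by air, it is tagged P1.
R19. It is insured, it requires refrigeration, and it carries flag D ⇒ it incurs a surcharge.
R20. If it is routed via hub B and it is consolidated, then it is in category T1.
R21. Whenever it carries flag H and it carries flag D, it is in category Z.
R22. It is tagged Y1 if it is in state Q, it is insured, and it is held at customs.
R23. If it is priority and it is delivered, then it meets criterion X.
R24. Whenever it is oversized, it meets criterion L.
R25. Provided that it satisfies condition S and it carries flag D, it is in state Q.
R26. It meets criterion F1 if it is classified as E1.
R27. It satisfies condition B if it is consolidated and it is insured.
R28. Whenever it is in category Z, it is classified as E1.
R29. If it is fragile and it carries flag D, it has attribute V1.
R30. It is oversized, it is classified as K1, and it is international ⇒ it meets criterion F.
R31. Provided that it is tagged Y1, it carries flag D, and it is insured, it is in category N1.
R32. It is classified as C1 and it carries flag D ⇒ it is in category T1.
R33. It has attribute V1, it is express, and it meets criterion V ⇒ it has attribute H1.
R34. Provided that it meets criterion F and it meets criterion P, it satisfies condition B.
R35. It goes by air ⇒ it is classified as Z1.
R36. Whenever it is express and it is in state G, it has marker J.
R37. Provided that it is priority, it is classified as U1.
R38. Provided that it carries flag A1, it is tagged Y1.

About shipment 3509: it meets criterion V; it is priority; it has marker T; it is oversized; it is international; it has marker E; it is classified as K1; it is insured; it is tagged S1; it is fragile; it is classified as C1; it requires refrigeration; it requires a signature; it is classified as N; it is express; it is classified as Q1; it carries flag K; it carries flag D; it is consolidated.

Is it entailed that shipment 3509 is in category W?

By R9 (it is classified as N, it carries flag D): it carries flag H.
By R15 (it has marker E, it carries flag K): it goes by air.
By R19 (it is insured, it requires refrigeration, it carries flag D): it incurs a surcharge.
By R21 (it carries flag H, it carries flag D): it is in category Z.
By R27 (it is consolidated, it is insured): it satisfies condition B.
By R28 (it is in category Z): it is classified as E1.
By R29 (it is fragile, it carries flag D): it has attribute V1.
By R30 (it is oversized, it is classified as K1, it is international): it meets criterion F.
By R32 (it is classified as C1, it carries flag D): it is in category T1.
By R33 (it has attribute V1, it is express, it meets criterion V): it has attribute H1.
By R35 (it goes by air): it is classified as Z1.
By R37 (it is priority): it is classified as U1.
By R3 (it satisfies condition B, it meets criterion F, it is priority): it is returned to sender.
By R6 (it incurs a surcharge, it is classified as N): it is in category Y.
By R11 (it is returned to sender, it is in category T1): it satisfies condition M.
By R13 (it is classified as Z1, it has attribute H1): it meets criterion C.
By R17 (it is classified as U1, it has marker T): it is held at customs.
By R26 (it is classified as E1): it meets criterion F1.
By R5 (it is in category Y, it is classified as N): it is classified as A.
By R10 (it meets criterion C, it satisfies condition M, it meets criterion V): it satisfies condition S.
By R25 (it satisfies condition S, it carries flag D): it is in state Q.
By R22 (it is in state Q, it is insured, it is held at customs): it is tagged Y1.
By R31 (it is tagged Y1, it carries flag D, it is insured): it is in category N1.
By R12 (it is in category N1, it is classified as A, it carries flag D): it has marker J.
By R4 (it has marker J, it meets criterion F1): it is in category W.

Yes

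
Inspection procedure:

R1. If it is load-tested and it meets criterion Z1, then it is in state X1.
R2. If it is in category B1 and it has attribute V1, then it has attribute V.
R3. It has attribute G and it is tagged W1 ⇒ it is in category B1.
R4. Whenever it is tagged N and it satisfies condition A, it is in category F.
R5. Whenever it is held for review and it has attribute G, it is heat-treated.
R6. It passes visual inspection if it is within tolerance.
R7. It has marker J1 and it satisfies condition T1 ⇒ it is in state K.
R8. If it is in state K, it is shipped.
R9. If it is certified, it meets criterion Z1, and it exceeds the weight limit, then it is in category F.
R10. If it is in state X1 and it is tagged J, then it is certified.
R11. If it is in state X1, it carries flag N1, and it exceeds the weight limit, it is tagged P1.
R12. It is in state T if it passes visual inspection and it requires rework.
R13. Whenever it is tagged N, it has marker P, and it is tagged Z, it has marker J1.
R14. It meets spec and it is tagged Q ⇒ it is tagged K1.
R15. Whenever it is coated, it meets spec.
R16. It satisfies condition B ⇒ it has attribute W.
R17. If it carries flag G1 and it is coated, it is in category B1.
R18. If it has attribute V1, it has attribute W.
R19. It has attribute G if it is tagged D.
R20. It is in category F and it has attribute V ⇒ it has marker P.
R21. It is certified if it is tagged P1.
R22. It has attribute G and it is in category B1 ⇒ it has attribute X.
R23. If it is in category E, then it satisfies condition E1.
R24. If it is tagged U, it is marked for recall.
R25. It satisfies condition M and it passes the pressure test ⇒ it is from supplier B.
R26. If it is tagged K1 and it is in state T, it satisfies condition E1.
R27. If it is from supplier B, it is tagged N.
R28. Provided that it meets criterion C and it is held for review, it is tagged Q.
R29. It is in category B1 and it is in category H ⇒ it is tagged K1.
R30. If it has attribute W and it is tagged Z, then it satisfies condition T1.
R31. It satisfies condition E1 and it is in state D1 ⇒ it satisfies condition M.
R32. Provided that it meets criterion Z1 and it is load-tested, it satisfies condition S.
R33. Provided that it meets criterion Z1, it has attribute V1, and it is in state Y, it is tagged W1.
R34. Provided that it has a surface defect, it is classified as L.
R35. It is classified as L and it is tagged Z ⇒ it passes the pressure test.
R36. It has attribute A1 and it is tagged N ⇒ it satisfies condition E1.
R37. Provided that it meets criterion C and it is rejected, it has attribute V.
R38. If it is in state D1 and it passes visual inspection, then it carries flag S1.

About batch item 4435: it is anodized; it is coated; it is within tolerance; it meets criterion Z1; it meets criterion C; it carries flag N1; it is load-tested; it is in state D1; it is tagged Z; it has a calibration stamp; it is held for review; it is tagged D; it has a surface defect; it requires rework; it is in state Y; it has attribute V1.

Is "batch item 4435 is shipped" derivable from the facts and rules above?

No

Forward chaining from the given facts derives: is in state X1, passes visual inspection, is in state T, meets spec, has attribute W, has attribute G, is tagged Q, satisfies condition T1, satisfies condition S, is tagged W1, is classified as L, passes the pressure test, carries flag S1, is in category B1, is heat-treated, is tagged K1, has attribute X, satisfies condition E1, satisfies condition M, has attribute V, is from supplier B, is tagged N.
The only rule concluding "it is shipped" is R8, which needs "it is in state K"; that is never established.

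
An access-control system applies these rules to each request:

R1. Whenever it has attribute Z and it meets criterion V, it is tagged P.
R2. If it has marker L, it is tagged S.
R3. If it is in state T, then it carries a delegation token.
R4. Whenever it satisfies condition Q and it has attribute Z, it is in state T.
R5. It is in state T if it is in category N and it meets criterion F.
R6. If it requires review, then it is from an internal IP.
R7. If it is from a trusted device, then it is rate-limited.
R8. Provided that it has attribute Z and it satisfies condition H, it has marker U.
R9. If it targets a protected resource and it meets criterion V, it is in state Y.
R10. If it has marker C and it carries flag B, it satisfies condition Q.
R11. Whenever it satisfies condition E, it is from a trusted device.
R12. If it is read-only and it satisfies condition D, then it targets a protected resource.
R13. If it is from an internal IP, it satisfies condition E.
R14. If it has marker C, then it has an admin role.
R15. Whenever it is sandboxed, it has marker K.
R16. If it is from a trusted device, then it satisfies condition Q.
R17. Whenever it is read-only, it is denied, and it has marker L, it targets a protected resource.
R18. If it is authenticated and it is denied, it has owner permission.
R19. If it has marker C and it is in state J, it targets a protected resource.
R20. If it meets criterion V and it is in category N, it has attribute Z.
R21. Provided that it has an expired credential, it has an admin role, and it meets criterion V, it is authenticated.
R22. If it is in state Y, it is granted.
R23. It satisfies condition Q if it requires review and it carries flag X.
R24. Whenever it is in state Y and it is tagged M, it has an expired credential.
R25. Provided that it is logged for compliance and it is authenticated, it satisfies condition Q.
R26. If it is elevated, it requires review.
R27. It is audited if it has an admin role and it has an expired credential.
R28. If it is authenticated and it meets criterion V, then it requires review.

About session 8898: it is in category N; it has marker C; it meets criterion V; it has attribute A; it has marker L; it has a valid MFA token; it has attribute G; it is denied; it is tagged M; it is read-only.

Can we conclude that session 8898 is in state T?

By R14 (it has marker C): it has an admin role.
By R17 (it is read-only, it is denied, it has marker L): it targets a protected resource.
By R20 (it meets criterion V, it is in category N): it has attribute Z.
By R9 (it targets a protected resource, it meets criterion V): it is in state Y.
By R24 (it is in state Y, it is tagged M): it has an expired credential.
By R21 (it has an expired credential, it has an admin role, it meets criterion V): it is authenticated.
By R28 (it is authenticated, it meets criterion V): it requires review.
By R6 (it requires review): it is from an internal IP.
By R13 (it is from an internal IP): it satisfies condition E.
By R11 (it satisfies condition E): it is from a trusted device.
By R16 (it is from a trusted device): it satisfies condition Q.
By R4 (it satisfies condition Q, it has attribute Z): it is in state T.

Yes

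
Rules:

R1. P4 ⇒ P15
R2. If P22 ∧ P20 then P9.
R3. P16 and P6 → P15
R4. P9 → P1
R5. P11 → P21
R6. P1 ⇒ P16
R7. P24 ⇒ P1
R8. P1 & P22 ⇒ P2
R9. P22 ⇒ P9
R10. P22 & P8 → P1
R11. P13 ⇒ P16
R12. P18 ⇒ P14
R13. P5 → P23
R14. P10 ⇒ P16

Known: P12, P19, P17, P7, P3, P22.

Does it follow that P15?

No

Forward chaining from the given facts derives: P9, P1, P16, P2.
Rules concluding P15: R1 needs P4; R3 needs P6 — none of these are established.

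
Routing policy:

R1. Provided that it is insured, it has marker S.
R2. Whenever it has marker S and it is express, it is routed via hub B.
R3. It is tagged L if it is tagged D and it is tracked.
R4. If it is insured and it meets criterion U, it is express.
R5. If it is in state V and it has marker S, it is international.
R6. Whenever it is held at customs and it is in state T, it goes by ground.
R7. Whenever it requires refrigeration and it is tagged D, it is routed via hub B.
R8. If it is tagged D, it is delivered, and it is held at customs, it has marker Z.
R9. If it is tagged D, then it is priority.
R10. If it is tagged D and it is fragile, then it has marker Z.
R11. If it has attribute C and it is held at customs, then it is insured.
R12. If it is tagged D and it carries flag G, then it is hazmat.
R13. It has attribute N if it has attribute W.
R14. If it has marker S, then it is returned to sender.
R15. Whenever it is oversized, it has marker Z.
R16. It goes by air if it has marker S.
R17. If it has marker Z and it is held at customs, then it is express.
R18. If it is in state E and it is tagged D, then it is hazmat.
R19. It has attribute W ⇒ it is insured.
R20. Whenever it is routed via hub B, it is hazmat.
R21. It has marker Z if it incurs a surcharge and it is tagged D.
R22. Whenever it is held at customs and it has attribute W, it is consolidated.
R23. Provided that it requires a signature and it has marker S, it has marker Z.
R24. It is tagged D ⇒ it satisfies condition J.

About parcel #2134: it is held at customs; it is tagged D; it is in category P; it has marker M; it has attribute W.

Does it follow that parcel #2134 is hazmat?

Forward chaining from the given facts derives: is priority, has attribute N, is insured, is consolidated, satisfies condition J, has marker S, is returned to sender, goes by air.
Rules concluding "it is hazmat": R12 needs "it carries flag G"; R18 needs "it is in state E"; R20 needs "it is routed via hub B" — none of these are established.

No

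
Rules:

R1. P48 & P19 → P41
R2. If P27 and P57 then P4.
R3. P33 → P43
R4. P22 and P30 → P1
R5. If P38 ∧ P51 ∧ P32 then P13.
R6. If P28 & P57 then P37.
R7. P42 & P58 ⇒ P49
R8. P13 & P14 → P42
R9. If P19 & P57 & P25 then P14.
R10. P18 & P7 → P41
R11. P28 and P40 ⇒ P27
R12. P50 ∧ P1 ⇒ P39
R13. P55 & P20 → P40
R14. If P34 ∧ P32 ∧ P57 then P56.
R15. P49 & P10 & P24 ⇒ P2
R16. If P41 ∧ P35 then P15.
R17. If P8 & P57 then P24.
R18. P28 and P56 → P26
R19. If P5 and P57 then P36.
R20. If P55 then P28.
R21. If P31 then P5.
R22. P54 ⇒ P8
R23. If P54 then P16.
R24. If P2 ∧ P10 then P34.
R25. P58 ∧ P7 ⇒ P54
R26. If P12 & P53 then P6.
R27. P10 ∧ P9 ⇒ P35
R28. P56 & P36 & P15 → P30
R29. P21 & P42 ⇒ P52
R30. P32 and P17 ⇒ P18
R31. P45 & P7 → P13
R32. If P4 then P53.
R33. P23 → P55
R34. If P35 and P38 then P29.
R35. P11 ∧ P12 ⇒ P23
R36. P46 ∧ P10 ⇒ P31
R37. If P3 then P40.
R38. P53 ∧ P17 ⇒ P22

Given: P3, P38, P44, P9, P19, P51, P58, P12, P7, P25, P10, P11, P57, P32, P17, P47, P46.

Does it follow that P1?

P13  (by R5: P38, P51, P32)
P14  (by R9: P19, P57, P25)
P54  (by R25: P58, P7)
P35  (by R27: P10, P9)
P18  (by R30: P32, P17)
P23  (by R35: P11, P12)
P31  (by R36: P46, P10)
P40  (by R37: P3)
P42  (by R8: P13, P14)
P41  (by R10: P18, P7)
P15  (by R16: P41, P35)
P5  (by R21: P31)
P8  (by R22: P54)
P55  (by R33: P23)
P49  (by R7: P42, P58)
P24  (by R17: P8, P57)
P36  (by R19: P5, P57)
P28  (by R20: P55)
P27  (by R11: P28, P40)
P2  (by R15: P49, P10, P24)
P34  (by R24: P2, P10)
P4  (by R2: P27, P57)
P56  (by R14: P34, P32, P57)
P30  (by R28: P56, P36, P15)
P53  (by R32: P4)
P22  (by R38: P53, P17)
P1  (by R4: P22, P30)

Yes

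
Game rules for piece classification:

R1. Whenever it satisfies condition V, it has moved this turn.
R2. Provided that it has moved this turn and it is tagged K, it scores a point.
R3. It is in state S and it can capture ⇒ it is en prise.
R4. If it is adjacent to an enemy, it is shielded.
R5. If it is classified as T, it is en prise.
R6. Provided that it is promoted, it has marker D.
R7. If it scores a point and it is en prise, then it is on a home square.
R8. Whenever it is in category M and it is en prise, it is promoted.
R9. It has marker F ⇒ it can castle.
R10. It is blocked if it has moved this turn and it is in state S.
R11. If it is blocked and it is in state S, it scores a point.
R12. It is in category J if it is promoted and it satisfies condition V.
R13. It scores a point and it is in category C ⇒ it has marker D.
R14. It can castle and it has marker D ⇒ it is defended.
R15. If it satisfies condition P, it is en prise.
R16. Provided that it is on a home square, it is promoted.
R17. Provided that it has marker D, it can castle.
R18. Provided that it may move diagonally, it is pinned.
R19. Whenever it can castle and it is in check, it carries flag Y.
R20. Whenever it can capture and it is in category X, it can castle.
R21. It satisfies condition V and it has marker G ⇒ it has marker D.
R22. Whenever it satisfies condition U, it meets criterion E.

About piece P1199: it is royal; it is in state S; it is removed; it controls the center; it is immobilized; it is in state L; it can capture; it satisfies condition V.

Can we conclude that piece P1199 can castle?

Yes

By R1 (it satisfies condition V): it has moved this turn.
By R3 (it is in state S, it can capture): it is en prise.
By R10 (it has moved this turn, it is in state S): it is blocked.
By R11 (it is blocked, it is in state S): it scores a point.
By R7 (it scores a point, it is en prise): it is on a home square.
By R16 (it is on a home square): it is promoted.
By R6 (it is promoted): it has marker D.
By R17 (it has marker D): it can castle.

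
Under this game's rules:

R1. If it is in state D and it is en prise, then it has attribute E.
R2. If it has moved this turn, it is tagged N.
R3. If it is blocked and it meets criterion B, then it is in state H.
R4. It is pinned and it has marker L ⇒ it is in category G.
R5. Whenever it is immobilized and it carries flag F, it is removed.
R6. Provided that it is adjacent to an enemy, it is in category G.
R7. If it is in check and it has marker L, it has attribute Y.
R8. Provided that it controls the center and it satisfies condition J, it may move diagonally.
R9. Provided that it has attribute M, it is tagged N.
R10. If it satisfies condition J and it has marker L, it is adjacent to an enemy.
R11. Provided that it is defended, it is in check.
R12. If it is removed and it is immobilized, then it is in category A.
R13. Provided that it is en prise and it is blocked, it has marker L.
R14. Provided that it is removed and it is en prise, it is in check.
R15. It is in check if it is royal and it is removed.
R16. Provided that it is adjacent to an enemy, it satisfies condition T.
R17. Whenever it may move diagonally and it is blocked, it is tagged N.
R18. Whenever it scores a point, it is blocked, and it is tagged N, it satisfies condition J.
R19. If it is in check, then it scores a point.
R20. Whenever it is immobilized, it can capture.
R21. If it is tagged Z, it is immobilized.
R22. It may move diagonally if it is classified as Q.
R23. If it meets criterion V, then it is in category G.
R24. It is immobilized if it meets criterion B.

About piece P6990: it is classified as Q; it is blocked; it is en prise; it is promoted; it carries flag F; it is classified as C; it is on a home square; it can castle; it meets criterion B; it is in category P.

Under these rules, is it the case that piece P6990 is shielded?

Forward chaining from the given facts derives: is in state H, has marker L, may move diagonally, is immobilized, is removed, is in category A, is in check, is tagged N, scores a point, can capture, has attribute Y, satisfies condition J, is adjacent to an enemy, satisfies condition T, is in category G.
No rule has "it is shielded" as its conclusion, and it is not among the given facts.

No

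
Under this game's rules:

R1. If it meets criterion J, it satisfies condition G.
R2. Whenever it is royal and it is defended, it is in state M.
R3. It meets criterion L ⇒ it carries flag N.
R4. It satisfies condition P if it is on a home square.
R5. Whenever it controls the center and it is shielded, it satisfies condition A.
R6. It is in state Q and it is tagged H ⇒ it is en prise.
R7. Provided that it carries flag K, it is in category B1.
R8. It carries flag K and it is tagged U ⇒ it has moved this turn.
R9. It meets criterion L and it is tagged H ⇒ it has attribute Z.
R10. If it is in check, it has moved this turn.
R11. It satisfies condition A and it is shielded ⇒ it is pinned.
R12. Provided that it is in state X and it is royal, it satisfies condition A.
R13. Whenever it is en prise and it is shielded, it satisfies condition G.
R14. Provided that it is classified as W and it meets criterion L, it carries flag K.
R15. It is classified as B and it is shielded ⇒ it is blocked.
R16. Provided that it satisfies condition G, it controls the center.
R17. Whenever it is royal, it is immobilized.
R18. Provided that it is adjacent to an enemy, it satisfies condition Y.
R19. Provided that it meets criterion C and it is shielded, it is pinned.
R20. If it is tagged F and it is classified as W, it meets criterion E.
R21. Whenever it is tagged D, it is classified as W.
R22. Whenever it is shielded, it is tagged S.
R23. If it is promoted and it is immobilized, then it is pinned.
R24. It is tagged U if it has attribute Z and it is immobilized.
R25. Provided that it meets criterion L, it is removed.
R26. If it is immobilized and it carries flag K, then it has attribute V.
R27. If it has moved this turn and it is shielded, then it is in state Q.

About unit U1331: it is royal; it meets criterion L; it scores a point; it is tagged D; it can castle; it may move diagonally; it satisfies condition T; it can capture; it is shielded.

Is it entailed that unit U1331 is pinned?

Forward chaining from the given facts derives: carries flag N, is immobilized, is classified as W, is tagged S, is removed, carries flag K, has attribute V, is in category B1.
Rules concluding "it is pinned": R11 needs "it satisfies condition A"; R19 needs "it meets criterion C"; R23 needs "it is promoted" — none of these are established.

No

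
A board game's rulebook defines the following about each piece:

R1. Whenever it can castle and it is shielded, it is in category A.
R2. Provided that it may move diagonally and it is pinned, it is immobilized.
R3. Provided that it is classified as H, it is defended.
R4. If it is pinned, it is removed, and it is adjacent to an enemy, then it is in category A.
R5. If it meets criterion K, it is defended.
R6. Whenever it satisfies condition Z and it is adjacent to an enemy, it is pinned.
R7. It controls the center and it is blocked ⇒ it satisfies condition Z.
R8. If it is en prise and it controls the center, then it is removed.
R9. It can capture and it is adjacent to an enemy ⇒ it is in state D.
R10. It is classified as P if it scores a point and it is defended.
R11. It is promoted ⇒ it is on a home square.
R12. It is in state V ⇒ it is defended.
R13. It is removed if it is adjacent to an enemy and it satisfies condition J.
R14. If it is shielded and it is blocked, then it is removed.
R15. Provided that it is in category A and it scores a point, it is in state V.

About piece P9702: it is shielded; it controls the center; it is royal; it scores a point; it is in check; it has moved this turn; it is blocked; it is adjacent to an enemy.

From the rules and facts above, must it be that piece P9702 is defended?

By R7 (it controls the center, it is blocked): it satisfies condition Z.
By R14 (it is shielded, it is blocked): it is removed.
By R6 (it satisfies condition Z, it is adjacent to an enemy): it is pinned.
By R4 (it is pinned, it is removed, it is adjacent to an enemy): it is in category A.
By R15 (it is in category A, it scores a point): it is in state V.
By R12 (it is in state V): it is defended.

Yes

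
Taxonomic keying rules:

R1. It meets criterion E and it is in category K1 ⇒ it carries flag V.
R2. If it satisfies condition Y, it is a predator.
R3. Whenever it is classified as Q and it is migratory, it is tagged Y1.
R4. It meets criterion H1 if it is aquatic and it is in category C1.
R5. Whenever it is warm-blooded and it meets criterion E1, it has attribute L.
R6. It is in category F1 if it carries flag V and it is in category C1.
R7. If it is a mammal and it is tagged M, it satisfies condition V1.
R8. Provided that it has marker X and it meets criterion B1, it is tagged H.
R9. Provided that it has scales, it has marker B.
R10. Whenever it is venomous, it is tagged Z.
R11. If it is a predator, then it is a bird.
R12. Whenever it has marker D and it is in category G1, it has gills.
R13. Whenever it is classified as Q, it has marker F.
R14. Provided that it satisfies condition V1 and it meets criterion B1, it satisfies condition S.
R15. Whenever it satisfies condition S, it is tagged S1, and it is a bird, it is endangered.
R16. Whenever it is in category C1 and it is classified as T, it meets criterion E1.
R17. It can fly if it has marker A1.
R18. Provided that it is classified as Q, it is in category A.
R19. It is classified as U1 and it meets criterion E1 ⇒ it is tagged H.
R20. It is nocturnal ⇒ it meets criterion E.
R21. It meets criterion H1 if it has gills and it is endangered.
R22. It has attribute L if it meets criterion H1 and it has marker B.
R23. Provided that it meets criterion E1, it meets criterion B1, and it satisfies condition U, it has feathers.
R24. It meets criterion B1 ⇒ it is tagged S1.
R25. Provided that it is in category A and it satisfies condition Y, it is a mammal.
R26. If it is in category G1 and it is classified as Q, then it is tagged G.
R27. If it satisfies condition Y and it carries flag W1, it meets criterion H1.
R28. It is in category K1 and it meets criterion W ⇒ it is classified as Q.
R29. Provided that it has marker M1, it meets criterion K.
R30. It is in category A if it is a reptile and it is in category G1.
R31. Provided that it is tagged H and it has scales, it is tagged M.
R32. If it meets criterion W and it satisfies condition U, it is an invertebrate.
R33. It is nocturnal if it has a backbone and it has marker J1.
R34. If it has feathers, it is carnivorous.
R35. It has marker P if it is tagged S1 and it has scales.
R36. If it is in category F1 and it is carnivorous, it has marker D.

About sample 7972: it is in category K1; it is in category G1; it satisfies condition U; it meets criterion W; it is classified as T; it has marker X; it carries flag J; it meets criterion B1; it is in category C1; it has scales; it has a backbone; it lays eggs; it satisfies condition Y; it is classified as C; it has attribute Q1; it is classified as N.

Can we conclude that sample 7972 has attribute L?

Forward chaining from the given facts derives: is a predator, is tagged H, has marker B, is a bird, meets criterion E1, has feathers, is tagged S1, is classified as Q, is tagged M, is an invertebrate, is carnivorous, has marker P, has marker F, is in category A, is a mammal, is tagged G, satisfies condition V1, satisfies condition S, is endangered.
Rules concluding "it has attribute L": R5 needs "it is warm-blooded"; R22 needs "it meets criterion H1" — none of these are established.

No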